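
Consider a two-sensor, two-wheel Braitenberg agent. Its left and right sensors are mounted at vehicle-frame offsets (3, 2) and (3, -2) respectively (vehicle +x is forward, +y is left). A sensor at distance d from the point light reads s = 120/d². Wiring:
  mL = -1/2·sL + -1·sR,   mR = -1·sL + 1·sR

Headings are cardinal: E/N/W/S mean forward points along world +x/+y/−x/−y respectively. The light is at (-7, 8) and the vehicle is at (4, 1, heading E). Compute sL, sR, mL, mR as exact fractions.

120/221 120/277 -43140/61217 -6720/61217

left sensor world pos  = (7, 3); dL² = 221
right sensor world pos = (7, -1); dR² = 277
sL = 120/221 = 120/221
sR = 120/277 = 120/277
mL = -1/2·sL + -1·sR = -43140/61217
mR = -1·sL + 1·sR = -6720/61217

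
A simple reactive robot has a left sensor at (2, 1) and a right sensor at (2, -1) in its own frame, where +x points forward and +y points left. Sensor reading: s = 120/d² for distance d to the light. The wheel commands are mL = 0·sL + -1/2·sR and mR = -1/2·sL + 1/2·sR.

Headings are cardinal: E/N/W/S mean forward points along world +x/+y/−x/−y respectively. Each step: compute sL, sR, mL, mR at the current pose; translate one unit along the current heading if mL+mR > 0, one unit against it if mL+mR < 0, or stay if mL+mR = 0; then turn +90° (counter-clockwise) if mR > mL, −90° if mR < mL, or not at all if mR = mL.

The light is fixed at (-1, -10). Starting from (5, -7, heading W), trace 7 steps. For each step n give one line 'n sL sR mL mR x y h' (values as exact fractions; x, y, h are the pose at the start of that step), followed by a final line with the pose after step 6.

0 6 15/4 -15/8 -9/8 5 -7 W
1 24/13 120/37 -60/37 336/481 6 -7 S
2 60/53 4/3 -2/3 16/159 6 -6 E
3 120/61 24/17 -12/17 -288/1037 5 -6 N
4 6 15/4 -15/8 -9/8 5 -7 W
5 24/13 120/37 -60/37 336/481 6 -7 S
6 60/53 4/3 -2/3 16/159 6 -6 E
final 5 -6 N

n=0: pose=(5,-7,W); sL=6, sR=15/4; mL=-15/8, mR=-9/8; mL+mR=-3 → advance -1; mR−mL=3/4 → turn +1·90°
n=1: pose=(6,-7,S); sL=24/13, sR=120/37; mL=-60/37, mR=336/481; mL+mR=-12/13 → advance -1; mR−mL=1116/481 → turn +1·90°
n=2: pose=(6,-6,E); sL=60/53, sR=4/3; mL=-2/3, mR=16/159; mL+mR=-30/53 → advance -1; mR−mL=122/159 → turn +1·90°
n=3: pose=(5,-6,N); sL=120/61, sR=24/17; mL=-12/17, mR=-288/1037; mL+mR=-60/61 → advance -1; mR−mL=444/1037 → turn +1·90°
n=4: pose=(5,-7,W); sL=6, sR=15/4; mL=-15/8, mR=-9/8; mL+mR=-3 → advance -1; mR−mL=3/4 → turn +1·90°
n=5: pose=(6,-7,S); sL=24/13, sR=120/37; mL=-60/37, mR=336/481; mL+mR=-12/13 → advance -1; mR−mL=1116/481 → turn +1·90°
n=6: pose=(6,-6,E); sL=60/53, sR=4/3; mL=-2/3, mR=16/159; mL+mR=-30/53 → advance -1; mR−mL=122/159 → turn +1·90°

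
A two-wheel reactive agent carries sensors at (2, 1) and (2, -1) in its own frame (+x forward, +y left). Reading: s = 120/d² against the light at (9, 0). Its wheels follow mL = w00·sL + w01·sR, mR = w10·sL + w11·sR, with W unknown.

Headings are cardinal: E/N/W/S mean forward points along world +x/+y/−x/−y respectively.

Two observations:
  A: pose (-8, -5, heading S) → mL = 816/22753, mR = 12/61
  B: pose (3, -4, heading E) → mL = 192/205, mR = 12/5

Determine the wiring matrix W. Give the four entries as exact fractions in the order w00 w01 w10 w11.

1/2 -1/2 1/2 0

obs A: pose=(-8,-5,S) → sL=24/61, sR=120/373, mL=816/22753, mR=12/61
obs B: pose=(3,-4,E) → sL=24/5, sR=120/41, mL=192/205, mR=12/5
sensor matrix S = [[24/61, 120/373], [24/5, 120/41]]; det S = -366336/932873
solve [mL_A; mL_B] = S·[w00; w01] and [mR_A; mR_B] = S·[w10; w11]:
  w00 = 1/2, w01 = -1/2, w10 = 1/2, w11 = 0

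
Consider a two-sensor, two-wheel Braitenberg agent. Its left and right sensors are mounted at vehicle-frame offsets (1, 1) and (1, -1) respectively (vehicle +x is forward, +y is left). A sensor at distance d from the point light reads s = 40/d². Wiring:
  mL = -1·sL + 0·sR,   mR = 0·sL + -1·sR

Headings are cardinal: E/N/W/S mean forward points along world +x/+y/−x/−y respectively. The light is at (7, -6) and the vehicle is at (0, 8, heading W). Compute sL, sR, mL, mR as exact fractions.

left sensor world pos  = (-1, 7); dL² = 233
right sensor world pos = (-1, 9); dR² = 289
sL = 40/233 = 40/233
sR = 40/289 = 40/289
mL = -1·sL + 0·sR = -40/233
mR = 0·sL + -1·sR = -40/289

40/233 40/289 -40/233 -40/289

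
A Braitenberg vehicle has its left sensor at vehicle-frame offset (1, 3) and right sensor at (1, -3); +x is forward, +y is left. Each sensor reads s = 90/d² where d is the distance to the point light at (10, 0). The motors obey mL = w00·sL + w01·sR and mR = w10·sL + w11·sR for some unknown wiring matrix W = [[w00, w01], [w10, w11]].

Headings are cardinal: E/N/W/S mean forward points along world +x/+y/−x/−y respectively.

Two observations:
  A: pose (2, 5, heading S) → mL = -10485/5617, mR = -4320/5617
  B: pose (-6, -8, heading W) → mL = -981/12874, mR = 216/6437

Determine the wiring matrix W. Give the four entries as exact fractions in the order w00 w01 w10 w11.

-1 1/2 -1/2 1/2

obs A: pose=(2,5,S) → sL=90/41, sR=90/137, mL=-10485/5617, mR=-4320/5617
obs B: pose=(-6,-8,W) → sL=9/41, sR=45/157, mL=-981/12874, mR=216/6437
sensor matrix S = [[90/41, 90/137], [9/41, 45/157]]; det S = 427680/881869
solve [mL_A; mL_B] = S·[w00; w01] and [mR_A; mR_B] = S·[w10; w11]:
  w00 = -1, w01 = 1/2, w10 = -1/2, w11 = 1/2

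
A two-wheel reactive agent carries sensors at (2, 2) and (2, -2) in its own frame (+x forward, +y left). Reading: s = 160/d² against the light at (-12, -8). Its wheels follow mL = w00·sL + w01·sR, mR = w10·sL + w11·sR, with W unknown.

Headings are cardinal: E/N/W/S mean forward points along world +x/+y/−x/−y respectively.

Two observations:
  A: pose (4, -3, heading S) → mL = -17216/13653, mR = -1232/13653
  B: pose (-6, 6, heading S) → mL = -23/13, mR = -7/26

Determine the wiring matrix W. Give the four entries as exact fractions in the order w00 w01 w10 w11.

obs A: pose=(4,-3,S) → sL=160/333, sR=32/41, mL=-17216/13653, mR=-1232/13653
obs B: pose=(-6,6,S) → sL=10/13, sR=1, mL=-23/13, mR=-7/26
sensor matrix S = [[160/333, 32/41], [10/13, 1]]; det S = -21280/177489
solve [mL_A; mL_B] = S·[w00; w01] and [mR_A; mR_B] = S·[w10; w11]:
  w00 = -1, w01 = -1, w10 = -1, w11 = 1/2

-1 -1 -1 1/2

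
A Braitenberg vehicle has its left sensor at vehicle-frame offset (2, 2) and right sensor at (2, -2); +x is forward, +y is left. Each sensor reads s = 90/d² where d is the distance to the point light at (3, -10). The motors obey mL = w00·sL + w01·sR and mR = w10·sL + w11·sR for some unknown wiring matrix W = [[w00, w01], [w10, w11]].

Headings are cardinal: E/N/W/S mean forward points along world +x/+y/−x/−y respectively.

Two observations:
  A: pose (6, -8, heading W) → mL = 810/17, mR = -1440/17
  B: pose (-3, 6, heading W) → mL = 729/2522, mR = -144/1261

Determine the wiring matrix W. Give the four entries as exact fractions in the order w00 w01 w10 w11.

1/2 1/2 -1 1

obs A: pose=(6,-8,W) → sL=90, sR=90/17, mL=810/17, mR=-1440/17
obs B: pose=(-3,6,W) → sL=9/26, sR=45/194, mL=729/2522, mR=-144/1261
sensor matrix S = [[90, 90/17], [9/26, 45/194]]; det S = 408240/21437
solve [mL_A; mL_B] = S·[w00; w01] and [mR_A; mR_B] = S·[w10; w11]:
  w00 = 1/2, w01 = 1/2, w10 = -1, w11 = 1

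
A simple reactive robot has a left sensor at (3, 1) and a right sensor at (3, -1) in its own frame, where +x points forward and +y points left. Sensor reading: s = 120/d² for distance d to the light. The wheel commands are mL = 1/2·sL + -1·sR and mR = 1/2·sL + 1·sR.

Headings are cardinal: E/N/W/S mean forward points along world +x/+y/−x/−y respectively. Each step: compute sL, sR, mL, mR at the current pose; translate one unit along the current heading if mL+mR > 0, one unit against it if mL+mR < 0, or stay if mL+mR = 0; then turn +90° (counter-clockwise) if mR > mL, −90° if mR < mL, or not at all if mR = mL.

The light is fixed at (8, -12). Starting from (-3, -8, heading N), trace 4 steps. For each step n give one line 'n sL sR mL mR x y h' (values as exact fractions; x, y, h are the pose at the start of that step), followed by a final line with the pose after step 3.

0 120/193 120/149 -14220/28757 32100/28757 -3 -8 N
1 30/53 15/29 -360/1537 1230/1537 -3 -7 W
2 24/25 120/173 -924/4325 5076/4325 -4 -7 S
3 60/53 4/3 -122/159 302/159 -4 -8 E
final -3 -8 N

n=0: pose=(-3,-8,N); sL=120/193, sR=120/149; mL=-14220/28757, mR=32100/28757; mL+mR=120/193 → advance +1; mR−mL=240/149 → turn +1·90°
n=1: pose=(-3,-7,W); sL=30/53, sR=15/29; mL=-360/1537, mR=1230/1537; mL+mR=30/53 → advance +1; mR−mL=30/29 → turn +1·90°
n=2: pose=(-4,-7,S); sL=24/25, sR=120/173; mL=-924/4325, mR=5076/4325; mL+mR=24/25 → advance +1; mR−mL=240/173 → turn +1·90°
n=3: pose=(-4,-8,E); sL=60/53, sR=4/3; mL=-122/159, mR=302/159; mL+mR=60/53 → advance +1; mR−mL=8/3 → turn +1·90°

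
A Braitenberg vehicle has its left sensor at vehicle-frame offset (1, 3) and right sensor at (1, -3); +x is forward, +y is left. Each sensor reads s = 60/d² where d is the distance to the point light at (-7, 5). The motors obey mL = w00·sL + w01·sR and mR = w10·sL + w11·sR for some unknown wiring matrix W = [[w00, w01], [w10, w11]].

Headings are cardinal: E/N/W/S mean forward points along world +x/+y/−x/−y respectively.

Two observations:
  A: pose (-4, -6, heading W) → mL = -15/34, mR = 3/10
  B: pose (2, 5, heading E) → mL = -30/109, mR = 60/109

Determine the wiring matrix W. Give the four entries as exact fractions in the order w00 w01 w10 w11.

obs A: pose=(-4,-6,W) → sL=3/10, sR=15/17, mL=-15/34, mR=3/10
obs B: pose=(2,5,E) → sL=60/109, sR=60/109, mL=-30/109, mR=60/109
sensor matrix S = [[3/10, 15/17], [60/109, 60/109]]; det S = -594/1853
solve [mL_A; mL_B] = S·[w00; w01] and [mR_A; mR_B] = S·[w10; w11]:
  w00 = 0, w01 = -1/2, w10 = 1, w11 = 0

0 -1/2 1 0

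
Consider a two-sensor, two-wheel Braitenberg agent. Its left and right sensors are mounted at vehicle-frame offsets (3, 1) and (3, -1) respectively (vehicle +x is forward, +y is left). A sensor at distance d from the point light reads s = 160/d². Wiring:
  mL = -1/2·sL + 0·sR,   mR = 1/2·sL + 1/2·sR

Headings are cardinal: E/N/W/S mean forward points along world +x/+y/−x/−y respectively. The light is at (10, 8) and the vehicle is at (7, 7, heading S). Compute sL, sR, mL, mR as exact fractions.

left sensor world pos  = (8, 4); dL² = 20
right sensor world pos = (6, 4); dR² = 32
sL = 160/20 = 8
sR = 160/32 = 5
mL = -1/2·sL + 0·sR = -4
mR = 1/2·sL + 1/2·sR = 13/2

8 5 -4 13/2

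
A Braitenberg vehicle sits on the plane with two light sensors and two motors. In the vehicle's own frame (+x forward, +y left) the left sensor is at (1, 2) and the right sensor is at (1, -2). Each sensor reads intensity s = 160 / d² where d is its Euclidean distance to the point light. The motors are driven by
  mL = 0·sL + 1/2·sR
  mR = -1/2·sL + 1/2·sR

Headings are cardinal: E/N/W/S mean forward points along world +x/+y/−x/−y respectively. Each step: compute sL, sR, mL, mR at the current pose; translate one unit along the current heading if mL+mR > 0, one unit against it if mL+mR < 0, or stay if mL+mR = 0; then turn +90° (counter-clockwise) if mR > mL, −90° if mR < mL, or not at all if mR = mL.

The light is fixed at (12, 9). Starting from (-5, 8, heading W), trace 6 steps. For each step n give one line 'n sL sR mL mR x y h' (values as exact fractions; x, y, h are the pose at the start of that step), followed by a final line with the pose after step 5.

n=0: pose=(-5,8,W); sL=160/333, sR=32/65; mL=16/65, mR=128/21645; mL+mR=5456/21645 → advance +1; mR−mL=-80/333 → turn -1·90°
n=1: pose=(-6,8,N); sL=2/5, sR=5/8; mL=5/16, mR=9/80; mL+mR=17/40 → advance +1; mR−mL=-1/5 → turn -1·90°
n=2: pose=(-6,9,E); sL=160/293, sR=160/293; mL=80/293, mR=0; mL+mR=80/293 → advance +1; mR−mL=-80/293 → turn -1·90°
n=3: pose=(-5,9,S); sL=80/113, sR=80/181; mL=40/181, mR=-2720/20453; mL+mR=1800/20453 → advance +1; mR−mL=-40/113 → turn -1·90°
n=4: pose=(-5,8,W); sL=160/333, sR=32/65; mL=16/65, mR=128/21645; mL+mR=5456/21645 → advance +1; mR−mL=-80/333 → turn -1·90°
n=5: pose=(-6,8,N); sL=2/5, sR=5/8; mL=5/16, mR=9/80; mL+mR=17/40 → advance +1; mR−mL=-1/5 → turn -1·90°

0 160/333 32/65 16/65 128/21645 -5 8 W
1 2/5 5/8 5/16 9/80 -6 8 N
2 160/293 160/293 80/293 0 -6 9 E
3 80/113 80/181 40/181 -2720/20453 -5 9 S
4 160/333 32/65 16/65 128/21645 -5 8 W
5 2/5 5/8 5/16 9/80 -6 8 N
final -6 9 E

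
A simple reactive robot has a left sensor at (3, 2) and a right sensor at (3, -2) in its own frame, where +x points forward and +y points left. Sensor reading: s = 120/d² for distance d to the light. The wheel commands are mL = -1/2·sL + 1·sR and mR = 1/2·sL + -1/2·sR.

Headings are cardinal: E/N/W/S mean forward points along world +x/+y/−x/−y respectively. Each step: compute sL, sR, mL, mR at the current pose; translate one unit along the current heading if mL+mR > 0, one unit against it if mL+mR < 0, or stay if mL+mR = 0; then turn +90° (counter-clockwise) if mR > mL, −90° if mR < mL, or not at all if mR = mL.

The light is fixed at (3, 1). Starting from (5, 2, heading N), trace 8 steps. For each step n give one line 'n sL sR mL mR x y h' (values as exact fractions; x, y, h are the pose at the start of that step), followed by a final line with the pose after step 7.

0 15/2 15/4 0 15/8 5 2 N
1 120 120/17 -900/17 960/17 5 3 W
2 12 60 54 -24 4 3 S
3 24 120/13 -36/13 96/13 4 2 W
4 15 15 15/2 0 3 2 S
5 120/13 120/13 60/13 0 3 1 W
6 20/3 12 26/3 -8/3 2 1 N
7 120/13 24 252/13 -96/13 2 2 E
final 3 2 S

n=0: pose=(5,2,N); sL=15/2, sR=15/4; mL=0, mR=15/8; mL+mR=15/8 → advance +1; mR−mL=15/8 → turn +1·90°
n=1: pose=(5,3,W); sL=120, sR=120/17; mL=-900/17, mR=960/17; mL+mR=60/17 → advance +1; mR−mL=1860/17 → turn +1·90°
n=2: pose=(4,3,S); sL=12, sR=60; mL=54, mR=-24; mL+mR=30 → advance +1; mR−mL=-78 → turn -1·90°
n=3: pose=(4,2,W); sL=24, sR=120/13; mL=-36/13, mR=96/13; mL+mR=60/13 → advance +1; mR−mL=132/13 → turn +1·90°
n=4: pose=(3,2,S); sL=15, sR=15; mL=15/2, mR=0; mL+mR=15/2 → advance +1; mR−mL=-15/2 → turn -1·90°
n=5: pose=(3,1,W); sL=120/13, sR=120/13; mL=60/13, mR=0; mL+mR=60/13 → advance +1; mR−mL=-60/13 → turn -1·90°
n=6: pose=(2,1,N); sL=20/3, sR=12; mL=26/3, mR=-8/3; mL+mR=6 → advance +1; mR−mL=-34/3 → turn -1·90°
n=7: pose=(2,2,E); sL=120/13, sR=24; mL=252/13, mR=-96/13; mL+mR=12 → advance +1; mR−mL=-348/13 → turn -1·90°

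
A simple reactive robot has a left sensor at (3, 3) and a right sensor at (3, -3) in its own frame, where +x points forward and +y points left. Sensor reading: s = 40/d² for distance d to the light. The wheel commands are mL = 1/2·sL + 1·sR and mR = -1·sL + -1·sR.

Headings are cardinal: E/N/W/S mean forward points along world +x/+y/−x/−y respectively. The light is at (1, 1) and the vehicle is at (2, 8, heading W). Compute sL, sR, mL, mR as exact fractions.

2 5/13 18/13 -31/13

left sensor world pos  = (-1, 5); dL² = 20
right sensor world pos = (-1, 11); dR² = 104
sL = 40/20 = 2
sR = 40/104 = 5/13
mL = 1/2·sL + 1·sR = 18/13
mR = -1·sL + -1·sR = -31/13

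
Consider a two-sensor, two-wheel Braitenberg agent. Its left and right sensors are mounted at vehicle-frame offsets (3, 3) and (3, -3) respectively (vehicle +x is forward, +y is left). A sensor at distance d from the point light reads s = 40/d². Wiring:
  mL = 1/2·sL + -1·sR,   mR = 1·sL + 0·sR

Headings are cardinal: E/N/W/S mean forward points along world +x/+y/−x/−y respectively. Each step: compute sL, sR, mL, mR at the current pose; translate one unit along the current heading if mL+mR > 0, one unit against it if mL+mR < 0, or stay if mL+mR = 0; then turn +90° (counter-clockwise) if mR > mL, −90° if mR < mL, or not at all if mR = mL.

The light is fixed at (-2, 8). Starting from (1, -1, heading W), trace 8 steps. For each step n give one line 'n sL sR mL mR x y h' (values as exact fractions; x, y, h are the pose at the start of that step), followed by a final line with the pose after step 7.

0 5/18 10/9 -35/36 5/18 1 -1 W
1 40/193 8/29 -964/5597 40/193 2 -1 S
2 20/49 20/109 110/5341 20/49 2 -2 E
3 40/53 40/113 140/5989 40/53 3 -2 N
4 10/37 1 -32/37 10/37 3 -1 W
5 8/45 40/153 -44/255 8/45 4 -1 S
6 4/13 4/25 -2/325 4/13 4 -2 E
7 8/13 40/149 76/1937 8/13 5 -2 N
final 5 -1 W

n=0: pose=(1,-1,W); sL=5/18, sR=10/9; mL=-35/36, mR=5/18; mL+mR=-25/36 → advance -1; mR−mL=5/4 → turn +1·90°
n=1: pose=(2,-1,S); sL=40/193, sR=8/29; mL=-964/5597, mR=40/193; mL+mR=196/5597 → advance +1; mR−mL=2124/5597 → turn +1·90°
n=2: pose=(2,-2,E); sL=20/49, sR=20/109; mL=110/5341, mR=20/49; mL+mR=2290/5341 → advance +1; mR−mL=2070/5341 → turn +1·90°
n=3: pose=(3,-2,N); sL=40/53, sR=40/113; mL=140/5989, mR=40/53; mL+mR=4660/5989 → advance +1; mR−mL=4380/5989 → turn +1·90°
n=4: pose=(3,-1,W); sL=10/37, sR=1; mL=-32/37, mR=10/37; mL+mR=-22/37 → advance -1; mR−mL=42/37 → turn +1·90°
n=5: pose=(4,-1,S); sL=8/45, sR=40/153; mL=-44/255, mR=8/45; mL+mR=4/765 → advance +1; mR−mL=268/765 → turn +1·90°
n=6: pose=(4,-2,E); sL=4/13, sR=4/25; mL=-2/325, mR=4/13; mL+mR=98/325 → advance +1; mR−mL=102/325 → turn +1·90°
n=7: pose=(5,-2,N); sL=8/13, sR=40/149; mL=76/1937, mR=8/13; mL+mR=1268/1937 → advance +1; mR−mL=1116/1937 → turn +1·90°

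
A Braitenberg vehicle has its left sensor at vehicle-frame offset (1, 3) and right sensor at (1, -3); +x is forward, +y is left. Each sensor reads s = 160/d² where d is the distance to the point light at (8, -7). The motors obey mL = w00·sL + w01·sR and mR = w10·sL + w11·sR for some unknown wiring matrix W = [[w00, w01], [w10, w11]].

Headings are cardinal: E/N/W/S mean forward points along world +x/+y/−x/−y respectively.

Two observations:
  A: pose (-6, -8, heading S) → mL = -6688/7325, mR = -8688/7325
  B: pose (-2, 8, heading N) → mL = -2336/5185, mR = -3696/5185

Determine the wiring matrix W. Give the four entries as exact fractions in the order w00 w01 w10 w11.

obs A: pose=(-6,-8,S) → sL=32/25, sR=160/293, mL=-6688/7325, mR=-8688/7325
obs B: pose=(-2,8,N) → sL=32/85, sR=32/61, mL=-2336/5185, mR=-3696/5185
sensor matrix S = [[32/25, 160/293], [32/85, 32/61]]; det S = 3538944/7596025
solve [mL_A; mL_B] = S·[w00; w01] and [mR_A; mR_B] = S·[w10; w11]:
  w00 = -1/2, w01 = -1/2, w10 = -1/2, w11 = -1

-1/2 -1/2 -1/2 -1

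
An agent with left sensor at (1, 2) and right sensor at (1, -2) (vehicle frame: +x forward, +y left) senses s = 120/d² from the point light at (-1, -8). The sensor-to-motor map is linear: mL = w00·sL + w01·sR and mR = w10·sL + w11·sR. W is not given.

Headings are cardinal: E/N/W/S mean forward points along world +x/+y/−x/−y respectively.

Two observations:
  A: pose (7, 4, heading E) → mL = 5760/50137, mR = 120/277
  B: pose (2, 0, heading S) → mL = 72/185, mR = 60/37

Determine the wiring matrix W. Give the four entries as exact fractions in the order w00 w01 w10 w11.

obs A: pose=(7,4,E) → sL=120/277, sR=120/181, mL=5760/50137, mR=120/277
obs B: pose=(2,0,S) → sL=60/37, sR=12/5, mL=72/185, mR=60/37
sensor matrix S = [[120/277, 120/181], [60/37, 12/5]]; det S = -65664/1855069
solve [mL_A; mL_B] = S·[w00; w01] and [mR_A; mR_B] = S·[w10; w11]:
  w00 = -1/2, w01 = 1/2, w10 = 1, w11 = 0

-1/2 1/2 1 0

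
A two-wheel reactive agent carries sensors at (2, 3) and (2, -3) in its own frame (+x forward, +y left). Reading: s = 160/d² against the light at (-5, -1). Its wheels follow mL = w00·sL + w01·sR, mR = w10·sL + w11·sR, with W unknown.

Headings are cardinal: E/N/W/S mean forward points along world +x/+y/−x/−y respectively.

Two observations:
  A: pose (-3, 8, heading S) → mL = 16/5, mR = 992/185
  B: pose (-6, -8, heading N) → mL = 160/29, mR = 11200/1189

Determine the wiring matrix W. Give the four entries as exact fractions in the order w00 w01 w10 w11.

0 1 1 1

obs A: pose=(-3,8,S) → sL=80/37, sR=16/5, mL=16/5, mR=992/185
obs B: pose=(-6,-8,N) → sL=160/41, sR=160/29, mL=160/29, mR=11200/1189
sensor matrix S = [[80/37, 16/5], [160/41, 160/29]]; det S = -24576/43993
solve [mL_A; mL_B] = S·[w00; w01] and [mR_A; mR_B] = S·[w10; w11]:
  w00 = 0, w01 = 1, w10 = 1, w11 = 1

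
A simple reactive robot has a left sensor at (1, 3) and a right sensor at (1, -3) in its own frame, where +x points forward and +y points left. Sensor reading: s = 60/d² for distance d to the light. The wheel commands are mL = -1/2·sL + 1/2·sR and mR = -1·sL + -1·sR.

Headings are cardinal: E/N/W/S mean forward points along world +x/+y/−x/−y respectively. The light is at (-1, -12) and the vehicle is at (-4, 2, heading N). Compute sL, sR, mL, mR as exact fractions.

left sensor world pos  = (-7, 3); dL² = 261
right sensor world pos = (-1, 3); dR² = 225
sL = 60/261 = 20/87
sR = 60/225 = 4/15
mL = -1/2·sL + 1/2·sR = 8/435
mR = -1·sL + -1·sR = -72/145

20/87 4/15 8/435 -72/145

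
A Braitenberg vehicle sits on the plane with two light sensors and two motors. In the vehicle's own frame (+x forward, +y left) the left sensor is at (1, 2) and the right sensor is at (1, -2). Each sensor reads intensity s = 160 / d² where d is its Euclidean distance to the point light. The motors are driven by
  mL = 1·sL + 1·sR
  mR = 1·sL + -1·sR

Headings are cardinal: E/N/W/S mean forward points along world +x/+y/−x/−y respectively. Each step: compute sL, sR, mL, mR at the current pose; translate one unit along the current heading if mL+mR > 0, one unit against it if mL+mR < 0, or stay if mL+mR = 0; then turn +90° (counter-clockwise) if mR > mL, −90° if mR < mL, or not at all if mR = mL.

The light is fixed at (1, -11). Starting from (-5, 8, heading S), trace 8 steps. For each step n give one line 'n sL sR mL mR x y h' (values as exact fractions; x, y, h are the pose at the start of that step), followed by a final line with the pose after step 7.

0 8/17 40/97 1456/1649 96/1649 -5 8 S
1 32/61 160/449 24128/27389 4608/27389 -5 7 W
2 80/221 80/193 33120/42653 -2240/42653 -6 7 N
3 160/477 32/65 25664/31005 -4864/31005 -6 8 E
4 8/17 40/97 1456/1649 96/1649 -5 8 S
5 32/61 160/449 24128/27389 4608/27389 -5 7 W
6 80/221 80/193 33120/42653 -2240/42653 -6 7 N
7 160/477 32/65 25664/31005 -4864/31005 -6 8 E
final -5 8 S

n=0: pose=(-5,8,S); sL=8/17, sR=40/97; mL=1456/1649, mR=96/1649; mL+mR=16/17 → advance +1; mR−mL=-80/97 → turn -1·90°
n=1: pose=(-5,7,W); sL=32/61, sR=160/449; mL=24128/27389, mR=4608/27389; mL+mR=64/61 → advance +1; mR−mL=-320/449 → turn -1·90°
n=2: pose=(-6,7,N); sL=80/221, sR=80/193; mL=33120/42653, mR=-2240/42653; mL+mR=160/221 → advance +1; mR−mL=-160/193 → turn -1·90°
n=3: pose=(-6,8,E); sL=160/477, sR=32/65; mL=25664/31005, mR=-4864/31005; mL+mR=320/477 → advance +1; mR−mL=-64/65 → turn -1·90°
n=4: pose=(-5,8,S); sL=8/17, sR=40/97; mL=1456/1649, mR=96/1649; mL+mR=16/17 → advance +1; mR−mL=-80/97 → turn -1·90°
n=5: pose=(-5,7,W); sL=32/61, sR=160/449; mL=24128/27389, mR=4608/27389; mL+mR=64/61 → advance +1; mR−mL=-320/449 → turn -1·90°
n=6: pose=(-6,7,N); sL=80/221, sR=80/193; mL=33120/42653, mR=-2240/42653; mL+mR=160/221 → advance +1; mR−mL=-160/193 → turn -1·90°
n=7: pose=(-6,8,E); sL=160/477, sR=32/65; mL=25664/31005, mR=-4864/31005; mL+mR=320/477 → advance +1; mR−mL=-64/65 → turn -1·90°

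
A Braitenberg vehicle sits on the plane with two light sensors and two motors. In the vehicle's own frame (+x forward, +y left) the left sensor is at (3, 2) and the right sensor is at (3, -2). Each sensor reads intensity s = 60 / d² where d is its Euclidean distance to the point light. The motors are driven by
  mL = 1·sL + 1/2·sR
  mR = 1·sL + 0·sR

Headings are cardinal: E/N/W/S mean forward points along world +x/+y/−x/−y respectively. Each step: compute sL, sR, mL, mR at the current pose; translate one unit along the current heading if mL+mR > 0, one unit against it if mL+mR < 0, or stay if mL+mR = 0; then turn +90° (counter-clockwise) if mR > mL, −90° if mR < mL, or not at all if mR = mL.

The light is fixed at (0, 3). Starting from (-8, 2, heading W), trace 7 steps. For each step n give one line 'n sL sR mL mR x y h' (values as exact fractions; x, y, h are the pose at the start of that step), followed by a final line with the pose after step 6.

n=0: pose=(-8,2,W); sL=6/13, sR=30/61; mL=561/793, mR=6/13; mL+mR=927/793 → advance +1; mR−mL=-15/61 → turn -1·90°
n=1: pose=(-9,2,N); sL=12/25, sR=60/53; mL=1386/1325, mR=12/25; mL+mR=2022/1325 → advance +1; mR−mL=-30/53 → turn -1·90°
n=2: pose=(-9,3,E); sL=3/2, sR=3/2; mL=9/4, mR=3/2; mL+mR=15/4 → advance +1; mR−mL=-3/4 → turn -1·90°
n=3: pose=(-8,3,S); sL=4/3, sR=60/109; mL=526/327, mR=4/3; mL+mR=962/327 → advance +1; mR−mL=-30/109 → turn -1·90°
n=4: pose=(-8,2,W); sL=6/13, sR=30/61; mL=561/793, mR=6/13; mL+mR=927/793 → advance +1; mR−mL=-15/61 → turn -1·90°
n=5: pose=(-9,2,N); sL=12/25, sR=60/53; mL=1386/1325, mR=12/25; mL+mR=2022/1325 → advance +1; mR−mL=-30/53 → turn -1·90°
n=6: pose=(-9,3,E); sL=3/2, sR=3/2; mL=9/4, mR=3/2; mL+mR=15/4 → advance +1; mR−mL=-3/4 → turn -1·90°

0 6/13 30/61 561/793 6/13 -8 2 W
1 12/25 60/53 1386/1325 12/25 -9 2 N
2 3/2 3/2 9/4 3/2 -9 3 E
3 4/3 60/109 526/327 4/3 -8 3 S
4 6/13 30/61 561/793 6/13 -8 2 W
5 12/25 60/53 1386/1325 12/25 -9 2 N
6 3/2 3/2 9/4 3/2 -9 3 E
final -8 3 S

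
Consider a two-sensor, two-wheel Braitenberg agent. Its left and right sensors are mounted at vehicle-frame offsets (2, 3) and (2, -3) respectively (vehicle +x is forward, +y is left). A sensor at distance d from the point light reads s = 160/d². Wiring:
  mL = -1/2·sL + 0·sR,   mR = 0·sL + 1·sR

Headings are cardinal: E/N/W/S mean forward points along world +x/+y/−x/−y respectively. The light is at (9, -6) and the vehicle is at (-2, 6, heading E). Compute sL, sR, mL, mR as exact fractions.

left sensor world pos  = (0, 9); dL² = 306
right sensor world pos = (0, 3); dR² = 162
sL = 160/306 = 80/153
sR = 160/162 = 80/81
mL = -1/2·sL + 0·sR = -40/153
mR = 0·sL + 1·sR = 80/81

80/153 80/81 -40/153 80/81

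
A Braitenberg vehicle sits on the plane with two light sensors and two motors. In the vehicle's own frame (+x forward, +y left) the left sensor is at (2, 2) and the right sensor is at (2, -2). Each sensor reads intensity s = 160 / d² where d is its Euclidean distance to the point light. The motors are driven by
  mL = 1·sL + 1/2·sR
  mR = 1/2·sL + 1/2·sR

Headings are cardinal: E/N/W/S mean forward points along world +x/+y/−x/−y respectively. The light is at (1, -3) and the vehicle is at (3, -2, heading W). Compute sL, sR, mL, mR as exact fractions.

160 160/9 1520/9 800/9

left sensor world pos  = (1, -4); dL² = 1
right sensor world pos = (1, 0); dR² = 9
sL = 160/1 = 160
sR = 160/9 = 160/9
mL = 1·sL + 1/2·sR = 1520/9
mR = 1/2·sL + 1/2·sR = 800/9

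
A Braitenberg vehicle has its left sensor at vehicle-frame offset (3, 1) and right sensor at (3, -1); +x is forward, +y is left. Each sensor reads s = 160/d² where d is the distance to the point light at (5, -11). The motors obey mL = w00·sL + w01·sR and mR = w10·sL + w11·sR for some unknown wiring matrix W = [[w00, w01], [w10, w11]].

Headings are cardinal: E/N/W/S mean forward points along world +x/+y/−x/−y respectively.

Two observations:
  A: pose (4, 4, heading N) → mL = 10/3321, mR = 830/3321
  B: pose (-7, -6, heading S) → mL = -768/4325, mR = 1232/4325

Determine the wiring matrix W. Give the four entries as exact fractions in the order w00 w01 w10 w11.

-1/2 1/2 -1/2 1

obs A: pose=(4,4,N) → sL=20/41, sR=40/81, mL=10/3321, mR=830/3321
obs B: pose=(-7,-6,S) → sL=32/25, sR=160/173, mL=-768/4325, mR=1232/4325
sensor matrix S = [[20/41, 40/81], [32/25, 160/173]]; det S = -519808/2872665
solve [mL_A; mL_B] = S·[w00; w01] and [mR_A; mR_B] = S·[w10; w11]:
  w00 = -1/2, w01 = 1/2, w10 = -1/2, w11 = 1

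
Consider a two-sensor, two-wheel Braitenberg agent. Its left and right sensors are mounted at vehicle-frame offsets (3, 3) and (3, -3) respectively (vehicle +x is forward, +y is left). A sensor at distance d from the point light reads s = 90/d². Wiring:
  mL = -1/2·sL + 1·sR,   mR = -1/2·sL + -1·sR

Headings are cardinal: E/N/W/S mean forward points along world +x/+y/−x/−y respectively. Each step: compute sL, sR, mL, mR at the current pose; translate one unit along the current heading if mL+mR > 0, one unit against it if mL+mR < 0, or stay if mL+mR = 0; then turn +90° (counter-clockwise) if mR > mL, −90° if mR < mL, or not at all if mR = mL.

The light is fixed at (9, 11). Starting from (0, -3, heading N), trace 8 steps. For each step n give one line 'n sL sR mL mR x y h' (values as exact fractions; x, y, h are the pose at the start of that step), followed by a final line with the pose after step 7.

n=0: pose=(0,-3,N); sL=18/53, sR=90/157; mL=3357/8321, mR=-6183/8321; mL+mR=-18/53 → advance -1; mR−mL=-180/157 → turn -1·90°
n=1: pose=(0,-4,E); sL=1/2, sR=1/4; mL=0, mR=-1/2; mL+mR=-1/2 → advance -1; mR−mL=-1/2 → turn -1·90°
n=2: pose=(-1,-4,S); sL=90/373, sR=90/493; mL=11385/183889, mR=-55755/183889; mL+mR=-90/373 → advance -1; mR−mL=-180/493 → turn -1·90°
n=3: pose=(-1,-3,W); sL=45/229, sR=9/29; mL=2817/13282, mR=-5427/13282; mL+mR=-45/229 → advance -1; mR−mL=-18/29 → turn -1·90°
n=4: pose=(0,-3,N); sL=18/53, sR=90/157; mL=3357/8321, mR=-6183/8321; mL+mR=-18/53 → advance -1; mR−mL=-180/157 → turn -1·90°
n=5: pose=(0,-4,E); sL=1/2, sR=1/4; mL=0, mR=-1/2; mL+mR=-1/2 → advance -1; mR−mL=-1/2 → turn -1·90°
n=6: pose=(-1,-4,S); sL=90/373, sR=90/493; mL=11385/183889, mR=-55755/183889; mL+mR=-90/373 → advance -1; mR−mL=-180/493 → turn -1·90°
n=7: pose=(-1,-3,W); sL=45/229, sR=9/29; mL=2817/13282, mR=-5427/13282; mL+mR=-45/229 → advance -1; mR−mL=-18/29 → turn -1·90°

0 18/53 90/157 3357/8321 -6183/8321 0 -3 N
1 1/2 1/4 0 -1/2 0 -4 E
2 90/373 90/493 11385/183889 -55755/183889 -1 -4 S
3 45/229 9/29 2817/13282 -5427/13282 -1 -3 W
4 18/53 90/157 3357/8321 -6183/8321 0 -3 N
5 1/2 1/4 0 -1/2 0 -4 E
6 90/373 90/493 11385/183889 -55755/183889 -1 -4 S
7 45/229 9/29 2817/13282 -5427/13282 -1 -3 W
final 0 -3 N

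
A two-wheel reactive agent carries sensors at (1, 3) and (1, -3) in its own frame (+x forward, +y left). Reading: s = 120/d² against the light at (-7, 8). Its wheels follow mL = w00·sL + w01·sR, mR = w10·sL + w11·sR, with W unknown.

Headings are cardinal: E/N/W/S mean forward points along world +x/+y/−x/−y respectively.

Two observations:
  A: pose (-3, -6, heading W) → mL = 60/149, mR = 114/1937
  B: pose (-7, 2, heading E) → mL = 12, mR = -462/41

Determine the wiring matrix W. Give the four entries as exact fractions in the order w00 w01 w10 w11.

1 0 -1 1/2

obs A: pose=(-3,-6,W) → sL=60/149, sR=12/13, mL=60/149, mR=114/1937
obs B: pose=(-7,2,E) → sL=12, sR=60/41, mL=12, mR=-462/41
sensor matrix S = [[60/149, 12/13], [12, 60/41]]; det S = -832896/79417
solve [mL_A; mL_B] = S·[w00; w01] and [mR_A; mR_B] = S·[w10; w11]:
  w00 = 1, w01 = 0, w10 = -1, w11 = 1/2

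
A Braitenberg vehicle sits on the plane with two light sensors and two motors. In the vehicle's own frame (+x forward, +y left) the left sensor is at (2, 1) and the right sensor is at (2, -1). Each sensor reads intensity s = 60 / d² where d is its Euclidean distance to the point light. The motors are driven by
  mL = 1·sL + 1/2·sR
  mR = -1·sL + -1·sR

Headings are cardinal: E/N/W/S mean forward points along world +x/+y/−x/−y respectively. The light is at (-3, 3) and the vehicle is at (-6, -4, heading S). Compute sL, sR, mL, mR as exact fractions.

left sensor world pos  = (-5, -6); dL² = 85
right sensor world pos = (-7, -6); dR² = 97
sL = 60/85 = 12/17
sR = 60/97 = 60/97
mL = 1·sL + 1/2·sR = 1674/1649
mR = -1·sL + -1·sR = -2184/1649

12/17 60/97 1674/1649 -2184/1649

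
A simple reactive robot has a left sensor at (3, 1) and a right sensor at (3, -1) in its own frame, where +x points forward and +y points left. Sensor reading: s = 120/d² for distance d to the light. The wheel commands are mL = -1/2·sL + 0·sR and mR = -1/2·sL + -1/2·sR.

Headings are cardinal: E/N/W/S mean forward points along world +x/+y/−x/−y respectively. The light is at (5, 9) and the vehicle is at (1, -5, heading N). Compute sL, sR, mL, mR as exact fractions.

60/73 12/13 -30/73 -828/949

left sensor world pos  = (0, -2); dL² = 146
right sensor world pos = (2, -2); dR² = 130
sL = 120/146 = 60/73
sR = 120/130 = 12/13
mL = -1/2·sL + 0·sR = -30/73
mR = -1/2·sL + -1/2·sR = -828/949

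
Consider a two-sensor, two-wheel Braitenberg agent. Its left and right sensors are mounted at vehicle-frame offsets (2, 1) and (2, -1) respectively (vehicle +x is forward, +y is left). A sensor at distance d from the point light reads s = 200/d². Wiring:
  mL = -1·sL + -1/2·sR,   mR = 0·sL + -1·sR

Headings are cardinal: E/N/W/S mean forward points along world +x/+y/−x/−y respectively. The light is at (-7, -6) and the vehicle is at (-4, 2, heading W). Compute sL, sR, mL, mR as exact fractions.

left sensor world pos  = (-6, 1); dL² = 50
right sensor world pos = (-6, 3); dR² = 82
sL = 200/50 = 4
sR = 200/82 = 100/41
mL = -1·sL + -1/2·sR = -214/41
mR = 0·sL + -1·sR = -100/41

4 100/41 -214/41 -100/41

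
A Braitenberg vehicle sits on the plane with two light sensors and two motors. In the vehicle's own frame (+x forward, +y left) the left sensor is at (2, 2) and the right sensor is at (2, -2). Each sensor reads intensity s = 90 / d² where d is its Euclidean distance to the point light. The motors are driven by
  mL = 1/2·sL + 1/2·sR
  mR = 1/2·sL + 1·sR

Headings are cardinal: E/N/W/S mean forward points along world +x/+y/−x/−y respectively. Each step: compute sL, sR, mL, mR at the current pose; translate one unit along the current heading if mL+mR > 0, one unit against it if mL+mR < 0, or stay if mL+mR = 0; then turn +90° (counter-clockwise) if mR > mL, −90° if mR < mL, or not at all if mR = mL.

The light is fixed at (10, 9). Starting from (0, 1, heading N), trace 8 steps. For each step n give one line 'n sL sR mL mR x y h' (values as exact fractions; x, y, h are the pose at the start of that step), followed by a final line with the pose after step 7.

0 1/2 9/10 7/10 23/20 0 1 N
1 2/5 90/169 394/845 619/845 0 2 W
2 5/9 9/25 103/225 287/450 -1 2 S
3 10/13 90/181 1490/2353 2075/2353 -1 1 E
4 1/2 9/10 7/10 23/20 0 1 N
5 2/5 90/169 394/845 619/845 0 2 W
6 5/9 9/25 103/225 287/450 -1 2 S
7 10/13 90/181 1490/2353 2075/2353 -1 1 E
final 0 1 N

n=0: pose=(0,1,N); sL=1/2, sR=9/10; mL=7/10, mR=23/20; mL+mR=37/20 → advance +1; mR−mL=9/20 → turn +1·90°
n=1: pose=(0,2,W); sL=2/5, sR=90/169; mL=394/845, mR=619/845; mL+mR=1013/845 → advance +1; mR−mL=45/169 → turn +1·90°
n=2: pose=(-1,2,S); sL=5/9, sR=9/25; mL=103/225, mR=287/450; mL+mR=493/450 → advance +1; mR−mL=9/50 → turn +1·90°
n=3: pose=(-1,1,E); sL=10/13, sR=90/181; mL=1490/2353, mR=2075/2353; mL+mR=3565/2353 → advance +1; mR−mL=45/181 → turn +1·90°
n=4: pose=(0,1,N); sL=1/2, sR=9/10; mL=7/10, mR=23/20; mL+mR=37/20 → advance +1; mR−mL=9/20 → turn +1·90°
n=5: pose=(0,2,W); sL=2/5, sR=90/169; mL=394/845, mR=619/845; mL+mR=1013/845 → advance +1; mR−mL=45/169 → turn +1·90°
n=6: pose=(-1,2,S); sL=5/9, sR=9/25; mL=103/225, mR=287/450; mL+mR=493/450 → advance +1; mR−mL=9/50 → turn +1·90°
n=7: pose=(-1,1,E); sL=10/13, sR=90/181; mL=1490/2353, mR=2075/2353; mL+mR=3565/2353 → advance +1; mR−mL=45/181 → turn +1·90°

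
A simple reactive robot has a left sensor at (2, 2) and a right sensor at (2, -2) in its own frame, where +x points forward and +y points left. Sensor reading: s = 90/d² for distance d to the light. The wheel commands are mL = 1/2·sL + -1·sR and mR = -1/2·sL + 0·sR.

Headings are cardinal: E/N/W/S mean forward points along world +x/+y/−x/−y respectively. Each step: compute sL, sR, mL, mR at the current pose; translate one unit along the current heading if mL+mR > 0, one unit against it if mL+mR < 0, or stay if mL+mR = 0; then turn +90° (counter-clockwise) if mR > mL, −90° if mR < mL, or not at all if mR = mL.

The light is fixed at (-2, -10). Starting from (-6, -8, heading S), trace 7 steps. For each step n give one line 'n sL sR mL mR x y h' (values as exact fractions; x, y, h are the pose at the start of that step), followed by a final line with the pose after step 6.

0 45/2 5/2 35/4 -45/4 -6 -8 S
1 90/37 90/61 -585/2257 -45/37 -6 -7 W
2 9/5 45/13 -333/130 -9/10 -5 -7 N
3 18/5 90/41 -81/205 -9/5 -5 -8 W
4 45/16 45/8 -135/32 -45/32 -4 -8 N
5 90/17 18/5 -81/85 -45/17 -4 -9 W
6 5 9 -13/2 -5/2 -3 -9 N
final -3 -10 W

n=0: pose=(-6,-8,S); sL=45/2, sR=5/2; mL=35/4, mR=-45/4; mL+mR=-5/2 → advance -1; mR−mL=-20 → turn -1·90°
n=1: pose=(-6,-7,W); sL=90/37, sR=90/61; mL=-585/2257, mR=-45/37; mL+mR=-90/61 → advance -1; mR−mL=-2160/2257 → turn -1·90°
n=2: pose=(-5,-7,N); sL=9/5, sR=45/13; mL=-333/130, mR=-9/10; mL+mR=-45/13 → advance -1; mR−mL=108/65 → turn +1·90°
n=3: pose=(-5,-8,W); sL=18/5, sR=90/41; mL=-81/205, mR=-9/5; mL+mR=-90/41 → advance -1; mR−mL=-288/205 → turn -1·90°
n=4: pose=(-4,-8,N); sL=45/16, sR=45/8; mL=-135/32, mR=-45/32; mL+mR=-45/8 → advance -1; mR−mL=45/16 → turn +1·90°
n=5: pose=(-4,-9,W); sL=90/17, sR=18/5; mL=-81/85, mR=-45/17; mL+mR=-18/5 → advance -1; mR−mL=-144/85 → turn -1·90°
n=6: pose=(-3,-9,N); sL=5, sR=9; mL=-13/2, mR=-5/2; mL+mR=-9 → advance -1; mR−mL=4 → turn +1·90°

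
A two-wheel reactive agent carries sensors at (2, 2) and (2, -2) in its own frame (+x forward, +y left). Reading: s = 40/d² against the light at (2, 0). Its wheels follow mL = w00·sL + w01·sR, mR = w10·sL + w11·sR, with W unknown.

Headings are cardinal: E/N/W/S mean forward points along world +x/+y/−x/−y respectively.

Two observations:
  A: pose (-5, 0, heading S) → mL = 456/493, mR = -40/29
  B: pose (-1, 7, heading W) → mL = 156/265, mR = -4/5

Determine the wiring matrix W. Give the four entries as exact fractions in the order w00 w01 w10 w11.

1/2 1/2 -1 0

obs A: pose=(-5,0,S) → sL=40/29, sR=8/17, mL=456/493, mR=-40/29
obs B: pose=(-1,7,W) → sL=4/5, sR=20/53, mL=156/265, mR=-4/5
sensor matrix S = [[40/29, 8/17], [4/5, 20/53]]; det S = 18816/130645
solve [mL_A; mL_B] = S·[w00; w01] and [mR_A; mR_B] = S·[w10; w11]:
  w00 = 1/2, w01 = 1/2, w10 = -1, w11 = 0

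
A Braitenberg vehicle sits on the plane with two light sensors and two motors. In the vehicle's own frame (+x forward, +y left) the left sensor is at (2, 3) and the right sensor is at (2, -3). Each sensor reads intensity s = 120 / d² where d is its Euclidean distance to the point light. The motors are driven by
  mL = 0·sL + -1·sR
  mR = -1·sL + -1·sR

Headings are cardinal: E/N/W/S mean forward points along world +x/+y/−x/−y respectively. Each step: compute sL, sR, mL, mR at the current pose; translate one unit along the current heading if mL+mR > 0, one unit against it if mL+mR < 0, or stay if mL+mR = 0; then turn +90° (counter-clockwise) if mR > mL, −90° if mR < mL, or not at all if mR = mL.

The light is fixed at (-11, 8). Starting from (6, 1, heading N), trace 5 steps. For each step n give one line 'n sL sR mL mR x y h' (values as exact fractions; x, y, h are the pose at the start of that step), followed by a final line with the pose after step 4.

n=0: pose=(6,1,N); sL=120/221, sR=24/85; mL=-24/85, mR=-912/1105; mL+mR=-72/65 → advance -1; mR−mL=-120/221 → turn -1·90°
n=1: pose=(6,0,E); sL=60/193, sR=60/241; mL=-60/241, mR=-26040/46513; mL+mR=-37620/46513 → advance -1; mR−mL=-60/193 → turn -1·90°
n=2: pose=(5,0,S); sL=120/461, sR=120/269; mL=-120/269, mR=-87600/124009; mL+mR=-142920/124009 → advance -1; mR−mL=-120/461 → turn -1·90°
n=3: pose=(5,1,W); sL=15/37, sR=30/53; mL=-30/53, mR=-1905/1961; mL+mR=-3015/1961 → advance -1; mR−mL=-15/37 → turn -1·90°
n=4: pose=(6,1,N); sL=120/221, sR=24/85; mL=-24/85, mR=-912/1105; mL+mR=-72/65 → advance -1; mR−mL=-120/221 → turn -1·90°

0 120/221 24/85 -24/85 -912/1105 6 1 N
1 60/193 60/241 -60/241 -26040/46513 6 0 E
2 120/461 120/269 -120/269 -87600/124009 5 0 S
3 15/37 30/53 -30/53 -1905/1961 5 1 W
4 120/221 24/85 -24/85 -912/1105 6 1 N
final 6 0 E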